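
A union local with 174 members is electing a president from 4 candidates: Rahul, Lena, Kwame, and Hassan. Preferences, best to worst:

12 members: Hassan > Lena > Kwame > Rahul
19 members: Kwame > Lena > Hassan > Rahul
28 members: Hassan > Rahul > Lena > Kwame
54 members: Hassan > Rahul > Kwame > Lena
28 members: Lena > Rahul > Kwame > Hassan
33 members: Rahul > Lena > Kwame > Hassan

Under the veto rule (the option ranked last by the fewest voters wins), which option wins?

Kwame

Last-place votes: Rahul 31, Lena 54, Kwame 28, Hassan 61.
Kwame is ranked last by the fewest voters, so Kwame wins.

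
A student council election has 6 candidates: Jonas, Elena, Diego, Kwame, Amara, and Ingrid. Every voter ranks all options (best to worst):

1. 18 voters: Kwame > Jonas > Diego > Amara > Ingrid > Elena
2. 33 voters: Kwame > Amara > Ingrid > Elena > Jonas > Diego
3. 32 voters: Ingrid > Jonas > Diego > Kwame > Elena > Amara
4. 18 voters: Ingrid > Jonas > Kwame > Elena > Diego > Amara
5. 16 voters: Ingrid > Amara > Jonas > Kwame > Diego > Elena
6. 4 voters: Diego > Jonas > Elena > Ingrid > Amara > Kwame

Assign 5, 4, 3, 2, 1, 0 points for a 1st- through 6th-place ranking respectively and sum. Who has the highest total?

Jonas: 18·4 + 33·1 + 32·4 + 18·4 + 16·3 + 4·4 = 369
Elena: 18·0 + 33·2 + 32·1 + 18·2 + 16·0 + 4·3 = 146
Diego: 18·3 + 33·0 + 32·3 + 18·1 + 16·1 + 4·5 = 204
Kwame: 18·5 + 33·5 + 32·2 + 18·3 + 16·2 + 4·0 = 405
Amara: 18·2 + 33·4 + 32·0 + 18·0 + 16·4 + 4·1 = 236
Ingrid: 18·1 + 33·3 + 32·5 + 18·5 + 16·5 + 4·2 = 455
Ingrid has the highest Borda score (455).

Ingrid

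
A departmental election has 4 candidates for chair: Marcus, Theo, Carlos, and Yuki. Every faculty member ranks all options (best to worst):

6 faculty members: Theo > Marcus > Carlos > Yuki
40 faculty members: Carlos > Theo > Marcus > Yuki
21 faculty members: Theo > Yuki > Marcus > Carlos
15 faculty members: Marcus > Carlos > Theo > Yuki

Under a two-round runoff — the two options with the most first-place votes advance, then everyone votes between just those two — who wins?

Carlos

Round 1 first-place votes: Marcus 15, Theo 27, Carlos 40, Yuki 0.
Carlos and Theo advance.
Runoff: Carlos is preferred to Theo by 55 voters; Theo by 27.
Carlos wins the runoff.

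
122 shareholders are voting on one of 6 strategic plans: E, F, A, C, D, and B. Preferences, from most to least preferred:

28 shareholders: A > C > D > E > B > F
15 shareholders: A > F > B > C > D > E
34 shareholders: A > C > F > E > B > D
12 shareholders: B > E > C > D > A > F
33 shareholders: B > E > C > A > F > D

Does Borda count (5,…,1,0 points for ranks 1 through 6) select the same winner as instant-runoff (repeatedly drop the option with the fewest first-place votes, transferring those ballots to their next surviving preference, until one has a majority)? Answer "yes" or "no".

yes

Borda — scores: E 304, F 195, A 463, C 413, D 123, B 332. Winner: A.
Instant-runoff — R1 E 0, F 0, A 77, C 0, D 0, B 45 (A winner). Winner: A.
The two methods agree.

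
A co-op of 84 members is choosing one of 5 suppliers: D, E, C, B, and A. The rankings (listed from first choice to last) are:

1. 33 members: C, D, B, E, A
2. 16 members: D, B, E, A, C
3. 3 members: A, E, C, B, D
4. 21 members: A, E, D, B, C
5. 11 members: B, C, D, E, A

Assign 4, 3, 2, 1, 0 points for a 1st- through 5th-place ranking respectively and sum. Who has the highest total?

D: 33·3 + 16·4 + 3·0 + 21·2 + 11·2 = 227
E: 33·1 + 16·2 + 3·3 + 21·3 + 11·1 = 148
C: 33·4 + 16·0 + 3·2 + 21·0 + 11·3 = 171
B: 33·2 + 16·3 + 3·1 + 21·1 + 11·4 = 182
A: 33·0 + 16·1 + 3·4 + 21·4 + 11·0 = 112
D has the highest Borda score (227).

D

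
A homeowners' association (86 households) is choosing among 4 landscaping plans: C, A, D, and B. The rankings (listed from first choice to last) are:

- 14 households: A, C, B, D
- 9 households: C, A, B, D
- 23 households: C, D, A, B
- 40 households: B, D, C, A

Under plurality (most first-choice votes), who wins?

B

First-place votes: C 32, A 14, D 0, B 40.
B has the most first-place votes.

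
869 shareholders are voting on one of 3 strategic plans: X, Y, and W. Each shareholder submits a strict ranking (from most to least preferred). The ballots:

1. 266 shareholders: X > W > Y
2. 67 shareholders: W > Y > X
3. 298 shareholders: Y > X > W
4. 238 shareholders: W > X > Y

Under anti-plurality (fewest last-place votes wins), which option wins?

Last-place votes: X 67, Y 504, W 298.
X is ranked last by the fewest voters, so X wins.

X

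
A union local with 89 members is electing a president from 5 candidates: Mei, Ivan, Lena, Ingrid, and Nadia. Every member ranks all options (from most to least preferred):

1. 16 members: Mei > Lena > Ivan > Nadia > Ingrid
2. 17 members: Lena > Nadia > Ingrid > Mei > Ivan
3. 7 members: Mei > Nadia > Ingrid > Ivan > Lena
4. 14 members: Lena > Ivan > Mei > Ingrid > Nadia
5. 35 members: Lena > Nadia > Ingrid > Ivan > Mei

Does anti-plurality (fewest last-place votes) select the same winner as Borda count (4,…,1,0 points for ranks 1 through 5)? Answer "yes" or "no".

Anti-plurality — last-place votes: Mei 35, Ivan 17, Lena 7, Ingrid 16, Nadia 14. Winner: Lena.
Borda — scores: Mei 137, Ivan 116, Lena 312, Ingrid 132, Nadia 193. Winner: Lena.
The two methods agree.

yes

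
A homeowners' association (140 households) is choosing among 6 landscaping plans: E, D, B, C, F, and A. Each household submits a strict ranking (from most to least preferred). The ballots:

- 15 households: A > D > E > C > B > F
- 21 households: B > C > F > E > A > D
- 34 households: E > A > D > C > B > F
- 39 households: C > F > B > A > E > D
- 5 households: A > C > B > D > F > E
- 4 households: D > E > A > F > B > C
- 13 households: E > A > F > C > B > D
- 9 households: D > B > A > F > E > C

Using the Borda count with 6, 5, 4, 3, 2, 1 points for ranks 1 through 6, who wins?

A

E: 15·4 + 21·3 + 34·6 + 39·2 + 5·1 + 4·5 + 13·6 + 9·2 = 526
D: 15·5 + 21·1 + 34·4 + 39·1 + 5·3 + 4·6 + 13·1 + 9·6 = 377
B: 15·2 + 21·6 + 34·2 + 39·4 + 5·4 + 4·2 + 13·2 + 9·5 = 479
C: 15·3 + 21·5 + 34·3 + 39·6 + 5·5 + 4·1 + 13·3 + 9·1 = 563
F: 15·1 + 21·4 + 34·1 + 39·5 + 5·2 + 4·3 + 13·4 + 9·3 = 429
A: 15·6 + 21·2 + 34·5 + 39·3 + 5·6 + 4·4 + 13·5 + 9·4 = 566
A has the highest Borda score (566).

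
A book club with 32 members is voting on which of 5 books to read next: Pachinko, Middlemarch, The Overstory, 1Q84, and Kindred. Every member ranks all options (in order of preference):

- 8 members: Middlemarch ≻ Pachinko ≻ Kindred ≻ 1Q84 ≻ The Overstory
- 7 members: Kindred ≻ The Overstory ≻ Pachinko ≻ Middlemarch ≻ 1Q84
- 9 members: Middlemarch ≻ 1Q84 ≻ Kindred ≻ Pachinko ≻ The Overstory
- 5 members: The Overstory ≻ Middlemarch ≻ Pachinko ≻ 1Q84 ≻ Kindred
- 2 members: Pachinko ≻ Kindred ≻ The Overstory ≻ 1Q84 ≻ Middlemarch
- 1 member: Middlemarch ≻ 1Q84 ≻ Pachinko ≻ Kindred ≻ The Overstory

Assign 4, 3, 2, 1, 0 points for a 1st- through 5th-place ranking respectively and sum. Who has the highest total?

Pachinko: 8·3 + 7·2 + 9·1 + 5·2 + 2·4 + 1·2 = 67
Middlemarch: 8·4 + 7·1 + 9·4 + 5·3 + 2·0 + 1·4 = 94
The Overstory: 8·0 + 7·3 + 9·0 + 5·4 + 2·2 + 1·0 = 45
1Q84: 8·1 + 7·0 + 9·3 + 5·1 + 2·1 + 1·3 = 45
Kindred: 8·2 + 7·4 + 9·2 + 5·0 + 2·3 + 1·1 = 69
Middlemarch has the highest Borda score (94).

Middlemarch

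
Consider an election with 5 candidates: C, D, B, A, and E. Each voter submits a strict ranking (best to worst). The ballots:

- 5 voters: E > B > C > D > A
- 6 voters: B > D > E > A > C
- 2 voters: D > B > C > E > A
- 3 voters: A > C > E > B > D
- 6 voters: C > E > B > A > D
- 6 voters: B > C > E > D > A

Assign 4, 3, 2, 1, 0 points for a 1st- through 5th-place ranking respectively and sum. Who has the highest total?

B

C: 5·2 + 6·0 + 2·2 + 3·3 + 6·4 + 6·3 = 65
D: 5·1 + 6·3 + 2·4 + 3·0 + 6·0 + 6·1 = 37
B: 5·3 + 6·4 + 2·3 + 3·1 + 6·2 + 6·4 = 84
A: 5·0 + 6·1 + 2·0 + 3·4 + 6·1 + 6·0 = 24
E: 5·4 + 6·2 + 2·1 + 3·2 + 6·3 + 6·2 = 70
B has the highest Borda score (84).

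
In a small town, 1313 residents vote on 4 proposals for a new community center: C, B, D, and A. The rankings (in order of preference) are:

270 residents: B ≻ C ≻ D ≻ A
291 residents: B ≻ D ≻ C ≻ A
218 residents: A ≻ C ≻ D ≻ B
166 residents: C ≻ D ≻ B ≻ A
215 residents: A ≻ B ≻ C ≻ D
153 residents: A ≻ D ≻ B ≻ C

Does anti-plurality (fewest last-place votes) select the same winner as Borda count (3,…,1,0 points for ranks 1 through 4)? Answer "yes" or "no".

Anti-plurality — last-place votes: C 153, B 218, D 215, A 727. Winner: C.
Borda — scores: C 1980, B 2432, D 1708, A 1758. Winner: B.
The two methods disagree.

no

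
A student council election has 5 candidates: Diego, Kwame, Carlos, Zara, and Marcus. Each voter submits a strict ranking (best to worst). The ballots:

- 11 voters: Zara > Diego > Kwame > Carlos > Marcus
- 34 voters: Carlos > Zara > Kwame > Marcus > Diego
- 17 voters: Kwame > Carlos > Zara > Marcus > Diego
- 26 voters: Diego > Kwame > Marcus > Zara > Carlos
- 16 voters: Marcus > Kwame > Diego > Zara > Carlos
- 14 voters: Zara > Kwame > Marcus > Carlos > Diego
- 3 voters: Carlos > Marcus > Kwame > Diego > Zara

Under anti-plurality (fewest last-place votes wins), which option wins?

Last-place votes: Diego 65, Kwame 0, Carlos 42, Zara 3, Marcus 11.
Kwame is ranked last by the fewest voters, so Kwame wins.

Kwame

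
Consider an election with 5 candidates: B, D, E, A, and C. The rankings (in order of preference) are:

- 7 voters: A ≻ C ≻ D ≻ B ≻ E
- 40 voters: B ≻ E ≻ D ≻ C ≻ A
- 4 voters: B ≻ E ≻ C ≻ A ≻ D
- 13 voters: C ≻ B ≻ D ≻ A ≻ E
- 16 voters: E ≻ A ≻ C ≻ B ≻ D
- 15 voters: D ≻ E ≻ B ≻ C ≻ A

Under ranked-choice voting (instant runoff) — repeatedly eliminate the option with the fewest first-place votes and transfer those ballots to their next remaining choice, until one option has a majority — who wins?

Round 1: B 44, D 15, E 16, A 7, C 13. Eliminate A.
Round 2: B 44, D 15, E 16, C 20. Eliminate D.
Round 3: B 44, E 31, C 20. Eliminate C.
Round 4: B 64, E 31. B has a majority.

B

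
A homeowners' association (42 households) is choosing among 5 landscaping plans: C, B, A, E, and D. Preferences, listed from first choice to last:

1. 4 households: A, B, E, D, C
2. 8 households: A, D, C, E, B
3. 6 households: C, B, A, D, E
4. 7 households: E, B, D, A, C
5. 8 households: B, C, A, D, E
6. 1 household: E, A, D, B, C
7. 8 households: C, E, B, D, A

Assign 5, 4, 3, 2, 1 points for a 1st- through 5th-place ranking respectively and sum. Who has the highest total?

B

C: 4·1 + 8·3 + 6·5 + 7·1 + 8·4 + 1·1 + 8·5 = 138
B: 4·4 + 8·1 + 6·4 + 7·4 + 8·5 + 1·2 + 8·3 = 142
A: 4·5 + 8·5 + 6·3 + 7·2 + 8·3 + 1·4 + 8·1 = 128
E: 4·3 + 8·2 + 6·1 + 7·5 + 8·1 + 1·5 + 8·4 = 114
D: 4·2 + 8·4 + 6·2 + 7·3 + 8·2 + 1·3 + 8·2 = 108
B has the highest Borda score (142).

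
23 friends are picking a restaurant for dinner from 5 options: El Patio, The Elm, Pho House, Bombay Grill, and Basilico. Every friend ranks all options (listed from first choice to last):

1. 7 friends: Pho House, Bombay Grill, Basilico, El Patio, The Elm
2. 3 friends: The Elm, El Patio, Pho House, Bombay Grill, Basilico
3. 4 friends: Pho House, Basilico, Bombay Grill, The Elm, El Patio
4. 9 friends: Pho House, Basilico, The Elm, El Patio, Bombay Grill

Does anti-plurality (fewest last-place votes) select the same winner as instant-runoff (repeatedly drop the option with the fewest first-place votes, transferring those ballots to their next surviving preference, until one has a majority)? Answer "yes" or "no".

yes

Anti-plurality — last-place votes: El Patio 4, The Elm 7, Pho House 0, Bombay Grill 9, Basilico 3. Winner: Pho House.
Instant-runoff — R1 El Patio 0, The Elm 3, Pho House 20, Bombay Grill 0, Basilico 0 (Pho House winner). Winner: Pho House.
The two methods agree.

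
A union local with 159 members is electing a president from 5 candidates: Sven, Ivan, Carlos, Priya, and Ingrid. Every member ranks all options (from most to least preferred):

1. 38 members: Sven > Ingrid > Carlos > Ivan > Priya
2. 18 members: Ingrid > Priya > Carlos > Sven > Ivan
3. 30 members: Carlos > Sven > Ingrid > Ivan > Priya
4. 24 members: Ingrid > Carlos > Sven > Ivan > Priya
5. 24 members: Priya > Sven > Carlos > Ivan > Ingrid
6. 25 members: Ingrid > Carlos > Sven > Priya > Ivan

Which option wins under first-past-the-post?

First-place votes: Sven 38, Ivan 0, Carlos 30, Priya 24, Ingrid 67.
Ingrid has the most first-place votes.

Ingrid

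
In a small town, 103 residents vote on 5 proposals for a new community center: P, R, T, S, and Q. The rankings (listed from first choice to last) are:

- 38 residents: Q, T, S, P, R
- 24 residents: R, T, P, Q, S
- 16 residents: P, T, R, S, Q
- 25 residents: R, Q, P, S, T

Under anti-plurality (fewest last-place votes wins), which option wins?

Last-place votes: P 0, R 38, T 25, S 24, Q 16.
P is ranked last by the fewest voters, so P wins.

P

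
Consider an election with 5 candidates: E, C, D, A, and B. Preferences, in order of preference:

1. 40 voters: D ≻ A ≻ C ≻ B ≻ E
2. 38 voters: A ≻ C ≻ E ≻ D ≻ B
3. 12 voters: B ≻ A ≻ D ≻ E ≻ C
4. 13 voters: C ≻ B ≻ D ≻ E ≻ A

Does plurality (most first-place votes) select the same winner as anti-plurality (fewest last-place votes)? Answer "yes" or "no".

Plurality — first-place votes: E 0, C 13, D 40, A 38, B 12. Winner: D.
Anti-plurality — last-place votes: E 40, C 12, D 0, A 13, B 38. Winner: D.
The two methods agree.

yes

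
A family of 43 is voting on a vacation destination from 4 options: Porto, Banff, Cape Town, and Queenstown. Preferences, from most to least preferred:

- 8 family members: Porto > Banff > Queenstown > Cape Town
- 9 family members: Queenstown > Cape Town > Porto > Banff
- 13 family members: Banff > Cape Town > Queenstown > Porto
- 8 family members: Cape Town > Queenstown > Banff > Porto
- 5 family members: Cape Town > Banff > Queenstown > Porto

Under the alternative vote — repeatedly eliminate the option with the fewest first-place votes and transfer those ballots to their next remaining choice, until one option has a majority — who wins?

Cape Town

Round 1: Porto 8, Banff 13, Cape Town 13, Queenstown 9. Eliminate Porto.
Round 2: Banff 21, Cape Town 13, Queenstown 9. Eliminate Queenstown.
Round 3: Banff 21, Cape Town 22. Cape Town has a majority.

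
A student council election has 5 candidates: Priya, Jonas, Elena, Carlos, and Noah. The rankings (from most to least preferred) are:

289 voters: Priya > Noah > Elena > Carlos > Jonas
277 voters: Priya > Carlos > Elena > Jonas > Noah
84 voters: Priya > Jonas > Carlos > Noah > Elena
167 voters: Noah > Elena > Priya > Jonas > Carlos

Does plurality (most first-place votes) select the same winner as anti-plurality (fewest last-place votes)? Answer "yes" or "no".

Plurality — first-place votes: Priya 650, Jonas 0, Elena 0, Carlos 0, Noah 167. Winner: Priya.
Anti-plurality — last-place votes: Priya 0, Jonas 289, Elena 84, Carlos 167, Noah 277. Winner: Priya.
The two methods agree.

yes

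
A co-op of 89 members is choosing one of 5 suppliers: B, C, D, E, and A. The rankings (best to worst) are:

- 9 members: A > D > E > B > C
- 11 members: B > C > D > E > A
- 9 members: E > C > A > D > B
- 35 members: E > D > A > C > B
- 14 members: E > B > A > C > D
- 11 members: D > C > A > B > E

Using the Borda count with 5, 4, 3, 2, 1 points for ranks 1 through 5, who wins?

E

B: 9·2 + 11·5 + 9·1 + 35·1 + 14·4 + 11·2 = 195
C: 9·1 + 11·4 + 9·4 + 35·2 + 14·2 + 11·4 = 231
D: 9·4 + 11·3 + 9·2 + 35·4 + 14·1 + 11·5 = 296
E: 9·3 + 11·2 + 9·5 + 35·5 + 14·5 + 11·1 = 350
A: 9·5 + 11·1 + 9·3 + 35·3 + 14·3 + 11·3 = 263
E has the highest Borda score (350).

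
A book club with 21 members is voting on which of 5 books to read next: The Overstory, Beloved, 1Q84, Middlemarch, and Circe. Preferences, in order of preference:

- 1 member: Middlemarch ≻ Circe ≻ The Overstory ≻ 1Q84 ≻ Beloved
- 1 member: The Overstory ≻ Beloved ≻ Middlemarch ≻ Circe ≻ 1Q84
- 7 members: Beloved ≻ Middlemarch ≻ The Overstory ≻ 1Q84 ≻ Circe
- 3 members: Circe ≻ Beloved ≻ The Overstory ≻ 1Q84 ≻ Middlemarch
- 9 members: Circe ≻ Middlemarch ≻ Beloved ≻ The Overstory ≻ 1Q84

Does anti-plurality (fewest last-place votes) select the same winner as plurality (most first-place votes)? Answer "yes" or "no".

no

Anti-plurality — last-place votes: The Overstory 0, Beloved 1, 1Q84 10, Middlemarch 3, Circe 7. Winner: The Overstory.
Plurality — first-place votes: The Overstory 1, Beloved 7, 1Q84 0, Middlemarch 1, Circe 12. Winner: Circe.
The two methods disagree.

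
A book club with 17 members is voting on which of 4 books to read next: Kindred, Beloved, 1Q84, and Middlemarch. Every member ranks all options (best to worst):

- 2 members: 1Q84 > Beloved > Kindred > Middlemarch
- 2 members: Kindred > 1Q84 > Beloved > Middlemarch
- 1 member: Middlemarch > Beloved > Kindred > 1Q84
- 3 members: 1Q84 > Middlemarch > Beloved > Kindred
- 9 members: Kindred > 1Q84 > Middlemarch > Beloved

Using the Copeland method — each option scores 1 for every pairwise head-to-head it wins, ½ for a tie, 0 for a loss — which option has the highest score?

Kindred

Kindred: beats Beloved, 1Q84, and Middlemarch → score 3.
Beloved: loses to Kindred, 1Q84, and Middlemarch → score 0.
1Q84: beats Beloved and Middlemarch; loses to Kindred → score 2.
Middlemarch: beats Beloved; loses to Kindred and 1Q84 → score 1.
Kindred has the best pairwise record.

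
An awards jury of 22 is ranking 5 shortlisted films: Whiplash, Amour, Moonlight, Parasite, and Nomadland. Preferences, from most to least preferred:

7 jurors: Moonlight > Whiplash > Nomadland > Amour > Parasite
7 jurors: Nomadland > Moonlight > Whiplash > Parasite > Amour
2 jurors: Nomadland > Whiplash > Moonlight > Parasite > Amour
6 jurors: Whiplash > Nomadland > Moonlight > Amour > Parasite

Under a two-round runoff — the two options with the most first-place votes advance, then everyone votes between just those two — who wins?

Nomadland

Round 1 first-place votes: Whiplash 6, Amour 0, Moonlight 7, Parasite 0, Nomadland 9.
Nomadland and Moonlight advance.
Runoff: Nomadland is preferred to Moonlight by 15 voters; Moonlight by 7.
Nomadland wins the runoff.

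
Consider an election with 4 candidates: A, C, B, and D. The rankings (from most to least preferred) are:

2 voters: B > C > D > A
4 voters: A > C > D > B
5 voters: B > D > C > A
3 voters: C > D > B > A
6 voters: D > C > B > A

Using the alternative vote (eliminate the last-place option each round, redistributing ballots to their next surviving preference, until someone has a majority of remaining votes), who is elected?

D

Round 1: A 4, C 3, B 7, D 6. Eliminate C.
Round 2: A 4, B 7, D 9. Eliminate A.
Round 3: B 7, D 13. D has a majority.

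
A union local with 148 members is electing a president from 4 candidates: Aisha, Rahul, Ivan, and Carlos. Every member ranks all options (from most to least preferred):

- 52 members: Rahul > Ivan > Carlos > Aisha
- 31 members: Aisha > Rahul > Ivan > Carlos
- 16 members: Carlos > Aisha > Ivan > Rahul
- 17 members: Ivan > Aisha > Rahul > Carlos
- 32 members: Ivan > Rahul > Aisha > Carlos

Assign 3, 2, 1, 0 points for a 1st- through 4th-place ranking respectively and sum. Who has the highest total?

Aisha: 52·0 + 31·3 + 16·2 + 17·2 + 32·1 = 191
Rahul: 52·3 + 31·2 + 16·0 + 17·1 + 32·2 = 299
Ivan: 52·2 + 31·1 + 16·1 + 17·3 + 32·3 = 298
Carlos: 52·1 + 31·0 + 16·3 + 17·0 + 32·0 = 100
Rahul has the highest Borda score (299).

Rahul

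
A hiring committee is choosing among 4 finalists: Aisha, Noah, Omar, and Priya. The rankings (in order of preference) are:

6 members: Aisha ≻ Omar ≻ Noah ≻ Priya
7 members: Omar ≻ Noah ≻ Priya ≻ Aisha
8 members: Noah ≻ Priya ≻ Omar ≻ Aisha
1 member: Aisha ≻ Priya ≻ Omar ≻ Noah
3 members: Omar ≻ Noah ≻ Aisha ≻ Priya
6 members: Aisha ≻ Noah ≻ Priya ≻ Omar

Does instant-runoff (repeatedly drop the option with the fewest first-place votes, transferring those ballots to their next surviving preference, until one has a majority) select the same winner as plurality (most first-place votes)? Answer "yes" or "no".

no

Instant-runoff — R1 Aisha 13, Noah 8, Omar 10, Priya 0 (Priya out); R2 Aisha 13, Noah 8, Omar 10 (Noah out); R3 Aisha 13, Omar 18 (Omar winner). Winner: Omar.
Plurality — first-place votes: Aisha 13, Noah 8, Omar 10, Priya 0. Winner: Aisha.
The two methods disagree.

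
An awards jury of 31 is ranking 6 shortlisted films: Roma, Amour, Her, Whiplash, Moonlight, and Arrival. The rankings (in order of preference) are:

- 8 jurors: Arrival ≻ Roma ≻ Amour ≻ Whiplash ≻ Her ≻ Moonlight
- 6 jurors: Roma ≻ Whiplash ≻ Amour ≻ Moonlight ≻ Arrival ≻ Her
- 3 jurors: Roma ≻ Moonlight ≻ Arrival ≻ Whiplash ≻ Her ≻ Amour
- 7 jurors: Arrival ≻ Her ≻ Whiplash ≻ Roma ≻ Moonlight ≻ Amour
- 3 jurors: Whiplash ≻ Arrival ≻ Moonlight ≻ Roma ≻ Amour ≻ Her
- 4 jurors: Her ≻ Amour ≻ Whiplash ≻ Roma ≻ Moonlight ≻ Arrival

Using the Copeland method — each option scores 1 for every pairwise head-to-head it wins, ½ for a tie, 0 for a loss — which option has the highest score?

Arrival

Roma: beats Amour, Her, Whiplash, and Moonlight; loses to Arrival → score 4.
Amour: beats Her and Moonlight; loses to Roma, Whiplash, and Arrival → score 2.
Her: beats Moonlight; loses to Roma, Amour, Whiplash, and Arrival → score 1.
Whiplash: beats Amour, Her, and Moonlight; loses to Roma and Arrival → score 3.
Moonlight: loses to Roma, Amour, Her, Whiplash, and Arrival → score 0.
Arrival: beats Roma, Amour, Her, Whiplash, and Moonlight → score 5.
Arrival has the best pairwise record.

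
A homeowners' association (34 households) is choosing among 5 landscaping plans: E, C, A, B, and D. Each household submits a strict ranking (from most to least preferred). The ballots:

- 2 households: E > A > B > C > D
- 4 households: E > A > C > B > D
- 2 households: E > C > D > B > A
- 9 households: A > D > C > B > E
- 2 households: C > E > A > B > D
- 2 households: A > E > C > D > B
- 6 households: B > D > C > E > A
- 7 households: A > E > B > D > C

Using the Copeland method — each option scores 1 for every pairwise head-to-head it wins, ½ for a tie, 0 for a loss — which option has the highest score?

E: beats B and D; ties C; loses to A → score 2.5.
C: beats B; ties E; loses to A and D → score 1.5.
A: beats E, C, B, and D → score 4.
B: beats D; loses to E, C, and A → score 1.
D: beats C; loses to E, A, and B → score 1.
A has the best pairwise record.

A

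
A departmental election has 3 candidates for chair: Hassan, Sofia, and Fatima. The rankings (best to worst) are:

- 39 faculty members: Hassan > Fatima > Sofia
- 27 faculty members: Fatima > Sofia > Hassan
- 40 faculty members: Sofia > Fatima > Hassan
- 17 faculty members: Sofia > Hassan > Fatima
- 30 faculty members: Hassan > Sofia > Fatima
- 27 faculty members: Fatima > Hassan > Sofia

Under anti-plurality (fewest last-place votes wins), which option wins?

Fatima

Last-place votes: Hassan 67, Sofia 66, Fatima 47.
Fatima is ranked last by the fewest voters, so Fatima wins.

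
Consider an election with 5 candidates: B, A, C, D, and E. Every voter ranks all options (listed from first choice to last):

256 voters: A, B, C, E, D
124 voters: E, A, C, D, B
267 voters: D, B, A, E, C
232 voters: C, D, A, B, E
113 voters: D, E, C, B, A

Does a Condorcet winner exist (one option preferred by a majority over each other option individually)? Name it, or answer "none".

Checking pairwise contests:
A beats B 612–380.
D beats A 612–380.
B beats C 523–469.
C beats D 612–380.
B beats E 755–237.
Every option loses at least one head-to-head, so there is no Condorcet winner.

none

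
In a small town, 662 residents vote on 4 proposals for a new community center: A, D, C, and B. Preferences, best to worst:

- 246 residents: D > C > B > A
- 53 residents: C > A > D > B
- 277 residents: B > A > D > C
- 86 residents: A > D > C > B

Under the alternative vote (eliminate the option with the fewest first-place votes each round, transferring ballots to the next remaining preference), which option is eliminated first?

C

Round 1: A 86, D 246, C 53, B 277. Eliminate C.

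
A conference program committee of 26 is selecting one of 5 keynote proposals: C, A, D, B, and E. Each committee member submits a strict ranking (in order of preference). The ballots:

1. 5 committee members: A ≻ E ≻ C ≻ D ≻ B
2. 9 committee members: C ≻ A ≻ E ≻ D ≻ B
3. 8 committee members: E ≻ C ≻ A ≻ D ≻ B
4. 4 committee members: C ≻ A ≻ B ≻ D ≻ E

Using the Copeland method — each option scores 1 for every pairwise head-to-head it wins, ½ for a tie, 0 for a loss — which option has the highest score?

C: beats A, D, and B; ties E → score 3.5.
A: beats D, B, and E; loses to C → score 3.
D: beats B; loses to C, A, and E → score 1.
B: loses to C, A, D, and E → score 0.
E: beats D and B; ties C; loses to A → score 2.5.
C has the best pairwise record.

C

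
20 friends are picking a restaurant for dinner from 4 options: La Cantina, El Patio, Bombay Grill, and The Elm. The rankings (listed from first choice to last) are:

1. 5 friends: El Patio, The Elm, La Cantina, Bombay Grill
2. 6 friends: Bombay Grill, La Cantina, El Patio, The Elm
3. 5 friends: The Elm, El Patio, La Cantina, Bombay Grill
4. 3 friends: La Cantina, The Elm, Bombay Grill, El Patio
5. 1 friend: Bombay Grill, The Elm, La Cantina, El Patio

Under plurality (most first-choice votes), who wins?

First-place votes: La Cantina 3, El Patio 5, Bombay Grill 7, The Elm 5.
Bombay Grill has the most first-place votes.

Bombay Grill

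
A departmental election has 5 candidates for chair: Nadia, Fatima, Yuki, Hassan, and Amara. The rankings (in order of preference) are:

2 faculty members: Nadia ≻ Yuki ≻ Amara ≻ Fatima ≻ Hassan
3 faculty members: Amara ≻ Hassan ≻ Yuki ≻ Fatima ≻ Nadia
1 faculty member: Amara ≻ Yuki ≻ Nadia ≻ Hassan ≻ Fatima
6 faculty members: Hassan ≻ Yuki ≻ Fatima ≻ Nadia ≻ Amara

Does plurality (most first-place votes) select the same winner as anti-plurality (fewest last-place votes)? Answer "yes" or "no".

no

Plurality — first-place votes: Nadia 2, Fatima 0, Yuki 0, Hassan 6, Amara 4. Winner: Hassan.
Anti-plurality — last-place votes: Nadia 3, Fatima 1, Yuki 0, Hassan 2, Amara 6. Winner: Yuki.
The two methods disagree.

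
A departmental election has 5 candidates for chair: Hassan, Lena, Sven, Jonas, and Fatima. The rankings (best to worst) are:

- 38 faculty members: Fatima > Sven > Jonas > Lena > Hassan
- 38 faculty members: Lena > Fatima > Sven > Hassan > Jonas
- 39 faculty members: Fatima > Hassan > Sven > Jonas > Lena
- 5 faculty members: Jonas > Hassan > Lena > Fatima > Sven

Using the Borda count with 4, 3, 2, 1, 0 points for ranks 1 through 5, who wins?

Hassan: 38·0 + 38·1 + 39·3 + 5·3 = 170
Lena: 38·1 + 38·4 + 39·0 + 5·2 = 200
Sven: 38·3 + 38·2 + 39·2 + 5·0 = 268
Jonas: 38·2 + 38·0 + 39·1 + 5·4 = 135
Fatima: 38·4 + 38·3 + 39·4 + 5·1 = 427
Fatima has the highest Borda score (427).

Fatima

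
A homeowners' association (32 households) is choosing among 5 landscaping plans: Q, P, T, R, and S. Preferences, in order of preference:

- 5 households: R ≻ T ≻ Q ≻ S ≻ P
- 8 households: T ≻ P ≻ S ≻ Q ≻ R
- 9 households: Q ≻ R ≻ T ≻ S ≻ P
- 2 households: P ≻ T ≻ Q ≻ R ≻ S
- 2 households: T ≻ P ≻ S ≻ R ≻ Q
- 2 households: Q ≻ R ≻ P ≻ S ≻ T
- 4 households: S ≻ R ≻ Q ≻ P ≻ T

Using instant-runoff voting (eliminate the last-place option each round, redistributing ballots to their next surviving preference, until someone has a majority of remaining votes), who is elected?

Round 1: Q 11, P 2, T 10, R 5, S 4. Eliminate P.
Round 2: Q 11, T 12, R 5, S 4. Eliminate S.
Round 3: Q 11, T 12, R 9. Eliminate R.
Round 4: Q 15, T 17. T has a majority.

T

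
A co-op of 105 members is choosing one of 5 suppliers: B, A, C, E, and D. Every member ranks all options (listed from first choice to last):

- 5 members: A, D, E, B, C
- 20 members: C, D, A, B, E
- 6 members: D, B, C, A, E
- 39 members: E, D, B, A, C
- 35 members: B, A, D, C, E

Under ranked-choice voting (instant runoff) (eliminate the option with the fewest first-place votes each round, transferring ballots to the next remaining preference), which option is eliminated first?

Round 1: B 35, A 5, C 20, E 39, D 6. Eliminate A.

A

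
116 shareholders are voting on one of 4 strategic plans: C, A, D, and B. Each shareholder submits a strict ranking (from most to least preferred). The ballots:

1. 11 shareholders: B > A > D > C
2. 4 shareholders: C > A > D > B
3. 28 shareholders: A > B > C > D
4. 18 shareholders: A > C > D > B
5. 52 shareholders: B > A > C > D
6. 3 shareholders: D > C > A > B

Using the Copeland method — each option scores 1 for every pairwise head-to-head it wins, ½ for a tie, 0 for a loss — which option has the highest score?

B

C: beats D; loses to A and B → score 1.
A: beats C and D; loses to B → score 2.
D: loses to C, A, and B → score 0.
B: beats C, A, and D → score 3.
B has the best pairwise record.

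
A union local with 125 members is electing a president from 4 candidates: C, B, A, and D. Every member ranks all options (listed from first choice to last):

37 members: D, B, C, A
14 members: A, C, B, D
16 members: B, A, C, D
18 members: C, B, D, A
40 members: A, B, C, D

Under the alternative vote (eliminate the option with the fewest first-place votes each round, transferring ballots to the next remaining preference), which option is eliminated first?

B

Round 1: C 18, B 16, A 54, D 37. Eliminate B.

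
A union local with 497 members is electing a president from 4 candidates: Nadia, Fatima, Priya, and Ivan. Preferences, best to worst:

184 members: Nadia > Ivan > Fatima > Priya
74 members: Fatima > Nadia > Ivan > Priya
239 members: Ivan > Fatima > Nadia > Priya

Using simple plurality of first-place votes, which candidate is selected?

First-place votes: Nadia 184, Fatima 74, Priya 0, Ivan 239.
Ivan has the most first-place votes.

Ivan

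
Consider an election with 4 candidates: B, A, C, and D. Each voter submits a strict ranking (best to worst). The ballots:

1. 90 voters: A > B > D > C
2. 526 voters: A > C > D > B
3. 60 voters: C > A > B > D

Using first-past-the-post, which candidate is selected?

First-place votes: B 0, A 616, C 60, D 0.
A has the most first-place votes.

A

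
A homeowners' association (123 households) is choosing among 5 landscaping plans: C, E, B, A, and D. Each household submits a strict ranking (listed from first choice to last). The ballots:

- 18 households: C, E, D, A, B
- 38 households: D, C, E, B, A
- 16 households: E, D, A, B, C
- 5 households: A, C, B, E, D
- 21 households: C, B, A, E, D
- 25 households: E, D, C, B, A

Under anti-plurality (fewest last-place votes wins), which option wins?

Last-place votes: C 16, E 0, B 18, A 63, D 26.
E is ranked last by the fewest voters, so E wins.

E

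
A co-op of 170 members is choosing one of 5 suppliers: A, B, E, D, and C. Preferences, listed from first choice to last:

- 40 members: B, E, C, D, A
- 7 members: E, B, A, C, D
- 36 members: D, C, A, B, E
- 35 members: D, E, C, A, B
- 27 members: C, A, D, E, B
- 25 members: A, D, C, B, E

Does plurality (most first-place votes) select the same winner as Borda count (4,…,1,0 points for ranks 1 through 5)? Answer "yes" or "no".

Plurality — first-place votes: A 25, B 40, E 7, D 71, C 27. Winner: D.
Borda — scores: A 302, B 242, E 280, D 453, C 423. Winner: D.
The two methods agree.

yes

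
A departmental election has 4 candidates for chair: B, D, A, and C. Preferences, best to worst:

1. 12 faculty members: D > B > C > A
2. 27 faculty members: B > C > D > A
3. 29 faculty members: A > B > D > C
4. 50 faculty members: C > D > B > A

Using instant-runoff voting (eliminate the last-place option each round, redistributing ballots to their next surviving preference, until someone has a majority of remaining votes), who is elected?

B

Round 1: B 27, D 12, A 29, C 50. Eliminate D.
Round 2: B 39, A 29, C 50. Eliminate A.
Round 3: B 68, C 50. B has a majority.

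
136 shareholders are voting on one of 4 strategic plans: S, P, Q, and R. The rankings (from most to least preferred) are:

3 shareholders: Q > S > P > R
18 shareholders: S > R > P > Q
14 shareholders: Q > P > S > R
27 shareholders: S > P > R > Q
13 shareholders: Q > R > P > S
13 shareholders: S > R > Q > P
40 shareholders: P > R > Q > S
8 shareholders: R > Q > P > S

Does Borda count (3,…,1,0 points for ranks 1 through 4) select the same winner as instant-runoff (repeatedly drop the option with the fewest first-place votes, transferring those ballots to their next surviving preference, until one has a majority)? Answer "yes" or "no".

Borda — scores: S 194, P 244, Q 159, R 219. Winner: P.
Instant-runoff — R1 S 58, P 40, Q 30, R 8 (R out); R2 S 58, P 40, Q 38 (Q out); R3 S 61, P 75 (P winner). Winner: P.
The two methods agree.

yes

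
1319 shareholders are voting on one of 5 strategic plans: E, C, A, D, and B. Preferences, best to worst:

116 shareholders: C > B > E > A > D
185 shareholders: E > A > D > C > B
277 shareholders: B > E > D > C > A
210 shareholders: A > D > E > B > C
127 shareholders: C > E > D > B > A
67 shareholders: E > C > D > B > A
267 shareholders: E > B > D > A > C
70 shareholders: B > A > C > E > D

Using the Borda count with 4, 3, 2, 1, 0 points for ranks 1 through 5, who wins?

E: 116·2 + 185·4 + 277·3 + 210·2 + 127·3 + 67·4 + 267·4 + 70·1 = 4010
C: 116·4 + 185·1 + 277·1 + 210·0 + 127·4 + 67·3 + 267·0 + 70·2 = 1775
A: 116·1 + 185·3 + 277·0 + 210·4 + 127·0 + 67·0 + 267·1 + 70·3 = 1988
D: 116·0 + 185·2 + 277·2 + 210·3 + 127·2 + 67·2 + 267·2 + 70·0 = 2476
B: 116·3 + 185·0 + 277·4 + 210·1 + 127·1 + 67·1 + 267·3 + 70·4 = 2941
E has the highest Borda score (4010).

E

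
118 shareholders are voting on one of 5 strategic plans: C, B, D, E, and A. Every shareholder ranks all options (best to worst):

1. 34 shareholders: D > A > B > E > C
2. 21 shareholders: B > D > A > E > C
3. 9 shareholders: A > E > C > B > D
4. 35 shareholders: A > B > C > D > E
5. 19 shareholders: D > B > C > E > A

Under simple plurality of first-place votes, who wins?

First-place votes: C 0, B 21, D 53, E 0, A 44.
D has the most first-place votes.

D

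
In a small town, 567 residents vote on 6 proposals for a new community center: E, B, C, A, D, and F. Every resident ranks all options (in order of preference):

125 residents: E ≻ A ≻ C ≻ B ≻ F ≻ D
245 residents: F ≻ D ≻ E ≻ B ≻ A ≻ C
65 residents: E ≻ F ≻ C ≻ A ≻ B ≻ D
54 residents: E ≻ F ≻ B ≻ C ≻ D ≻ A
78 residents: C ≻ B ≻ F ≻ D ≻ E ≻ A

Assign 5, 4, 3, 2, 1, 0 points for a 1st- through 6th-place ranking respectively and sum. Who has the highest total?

F

E: 125·5 + 245·3 + 65·5 + 54·5 + 78·1 = 2033
B: 125·2 + 245·2 + 65·1 + 54·3 + 78·4 = 1279
C: 125·3 + 245·0 + 65·3 + 54·2 + 78·5 = 1068
A: 125·4 + 245·1 + 65·2 + 54·0 + 78·0 = 875
D: 125·0 + 245·4 + 65·0 + 54·1 + 78·2 = 1190
F: 125·1 + 245·5 + 65·4 + 54·4 + 78·3 = 2060
F has the highest Borda score (2060).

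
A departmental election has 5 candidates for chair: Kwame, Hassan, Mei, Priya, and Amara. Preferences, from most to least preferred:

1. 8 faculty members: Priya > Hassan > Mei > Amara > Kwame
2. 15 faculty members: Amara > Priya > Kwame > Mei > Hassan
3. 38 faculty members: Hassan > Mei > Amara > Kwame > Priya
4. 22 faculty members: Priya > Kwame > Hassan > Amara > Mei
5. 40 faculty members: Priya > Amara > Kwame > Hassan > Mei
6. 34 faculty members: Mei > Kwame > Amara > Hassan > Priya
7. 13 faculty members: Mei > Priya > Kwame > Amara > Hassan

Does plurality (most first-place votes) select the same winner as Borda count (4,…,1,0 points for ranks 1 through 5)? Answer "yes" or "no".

Plurality — first-place votes: Kwame 0, Hassan 38, Mei 47, Priya 70, Amara 15. Winner: Priya.
Borda — scores: Kwame 342, Hassan 294, Mei 333, Priya 364, Amara 367. Winner: Amara.
The two methods disagree.

no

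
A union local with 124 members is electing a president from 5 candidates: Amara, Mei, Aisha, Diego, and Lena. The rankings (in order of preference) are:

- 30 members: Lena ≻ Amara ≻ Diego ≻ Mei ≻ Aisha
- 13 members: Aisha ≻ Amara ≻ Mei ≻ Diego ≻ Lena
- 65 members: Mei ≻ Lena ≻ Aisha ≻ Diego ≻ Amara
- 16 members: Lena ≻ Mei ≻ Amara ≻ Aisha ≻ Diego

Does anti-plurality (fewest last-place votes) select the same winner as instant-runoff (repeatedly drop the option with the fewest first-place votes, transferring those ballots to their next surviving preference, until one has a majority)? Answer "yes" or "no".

yes

Anti-plurality — last-place votes: Amara 65, Mei 0, Aisha 30, Diego 16, Lena 13. Winner: Mei.
Instant-runoff — R1 Amara 0, Mei 65, Aisha 13, Diego 0, Lena 46 (Mei winner). Winner: Mei.
The two methods agree.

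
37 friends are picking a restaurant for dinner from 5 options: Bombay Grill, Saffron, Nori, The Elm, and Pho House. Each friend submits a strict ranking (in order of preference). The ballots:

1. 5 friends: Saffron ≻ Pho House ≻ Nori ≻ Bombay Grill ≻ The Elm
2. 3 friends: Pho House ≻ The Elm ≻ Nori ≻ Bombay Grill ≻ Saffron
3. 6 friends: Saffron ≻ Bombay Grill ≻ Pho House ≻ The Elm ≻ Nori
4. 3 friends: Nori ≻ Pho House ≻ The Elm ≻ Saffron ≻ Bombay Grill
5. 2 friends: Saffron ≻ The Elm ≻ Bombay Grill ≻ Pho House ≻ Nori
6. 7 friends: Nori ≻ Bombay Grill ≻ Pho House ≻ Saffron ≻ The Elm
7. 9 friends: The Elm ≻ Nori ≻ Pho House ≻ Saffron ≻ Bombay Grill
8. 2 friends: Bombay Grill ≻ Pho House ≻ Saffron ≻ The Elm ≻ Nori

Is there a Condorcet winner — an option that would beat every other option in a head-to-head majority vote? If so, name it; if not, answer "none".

Checking pairwise contests:
Saffron beats Bombay Grill 25–12.
Nori beats Saffron 22–15.
The Elm beats Nori 22–15.
Bombay Grill beats The Elm 20–17.
Nori beats Pho House 19–18.
Every option loses at least one head-to-head, so there is no Condorcet winner.

none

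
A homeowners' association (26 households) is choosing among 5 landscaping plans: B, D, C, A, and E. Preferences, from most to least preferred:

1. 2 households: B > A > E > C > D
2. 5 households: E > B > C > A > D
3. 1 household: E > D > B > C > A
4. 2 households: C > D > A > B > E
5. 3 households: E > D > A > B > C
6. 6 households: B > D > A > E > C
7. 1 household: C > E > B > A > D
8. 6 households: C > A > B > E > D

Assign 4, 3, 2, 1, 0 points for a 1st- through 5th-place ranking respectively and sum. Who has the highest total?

B

B: 2·4 + 5·3 + 1·2 + 2·1 + 3·1 + 6·4 + 1·2 + 6·2 = 68
D: 2·0 + 5·0 + 1·3 + 2·3 + 3·3 + 6·3 + 1·0 + 6·0 = 36
C: 2·1 + 5·2 + 1·1 + 2·4 + 3·0 + 6·0 + 1·4 + 6·4 = 49
A: 2·3 + 5·1 + 1·0 + 2·2 + 3·2 + 6·2 + 1·1 + 6·3 = 52
E: 2·2 + 5·4 + 1·4 + 2·0 + 3·4 + 6·1 + 1·3 + 6·1 = 55
B has the highest Borda score (68).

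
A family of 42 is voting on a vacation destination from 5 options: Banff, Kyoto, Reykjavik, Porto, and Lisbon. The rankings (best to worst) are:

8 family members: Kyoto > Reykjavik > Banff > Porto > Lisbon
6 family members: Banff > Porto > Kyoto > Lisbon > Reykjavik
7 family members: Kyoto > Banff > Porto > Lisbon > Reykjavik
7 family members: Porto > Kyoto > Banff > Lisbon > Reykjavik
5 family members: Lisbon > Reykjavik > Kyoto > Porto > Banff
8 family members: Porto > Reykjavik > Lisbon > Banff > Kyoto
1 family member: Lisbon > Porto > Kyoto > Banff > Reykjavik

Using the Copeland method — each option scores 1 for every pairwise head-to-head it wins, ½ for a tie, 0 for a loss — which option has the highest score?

Porto

Banff: beats Lisbon; ties Reykjavik and Porto; loses to Kyoto → score 2.
Kyoto: beats Banff, Reykjavik, and Lisbon; loses to Porto → score 3.
Reykjavik: ties Banff; loses to Kyoto, Porto, and Lisbon → score 0.5.
Porto: beats Kyoto, Reykjavik, and Lisbon; ties Banff → score 3.5.
Lisbon: beats Reykjavik; loses to Banff, Kyoto, and Porto → score 1.
Porto has the best pairwise record.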